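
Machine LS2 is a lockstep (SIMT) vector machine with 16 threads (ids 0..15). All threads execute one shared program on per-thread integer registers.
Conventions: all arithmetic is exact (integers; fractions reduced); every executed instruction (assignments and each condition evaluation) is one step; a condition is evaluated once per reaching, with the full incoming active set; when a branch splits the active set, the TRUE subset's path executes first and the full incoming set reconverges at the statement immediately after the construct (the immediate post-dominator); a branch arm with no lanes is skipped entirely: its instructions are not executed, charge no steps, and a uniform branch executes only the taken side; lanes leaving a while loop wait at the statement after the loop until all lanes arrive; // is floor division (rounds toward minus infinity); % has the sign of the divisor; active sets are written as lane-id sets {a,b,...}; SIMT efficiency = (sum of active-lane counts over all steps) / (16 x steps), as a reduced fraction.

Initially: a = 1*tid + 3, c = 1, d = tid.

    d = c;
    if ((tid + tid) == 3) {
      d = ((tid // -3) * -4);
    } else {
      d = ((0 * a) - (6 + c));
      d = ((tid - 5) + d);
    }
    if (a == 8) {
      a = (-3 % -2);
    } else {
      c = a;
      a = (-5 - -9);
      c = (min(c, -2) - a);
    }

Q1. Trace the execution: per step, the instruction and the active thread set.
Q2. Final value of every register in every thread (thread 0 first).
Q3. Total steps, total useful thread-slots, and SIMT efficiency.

step 0: d <- c                       {0,1,2,3,4,5,6,7,8,9,10,11,12,13,14,15}
step 1: eval ((tid + tid) == 3)      {0,1,2,3,4,5,6,7,8,9,10,11,12,13,14,15}
step 2: d <- ((0 * a) - (6 + c))     {0,1,2,3,4,5,6,7,8,9,10,11,12,13,14,15}
step 3: d <- ((tid - 5) + d)         {0,1,2,3,4,5,6,7,8,9,10,11,12,13,14,15}
step 4: eval (a == 8)                {0,1,2,3,4,5,6,7,8,9,10,11,12,13,14,15}
step 5: a <- (-3 % -2)               {5}
step 6: c <- a                       {0,1,2,3,4,6,7,8,9,10,11,12,13,14,15}
step 7: a <- (-5 - -9)               {0,1,2,3,4,6,7,8,9,10,11,12,13,14,15}
step 8: c <- (min(c, -2) - a)        {0,1,2,3,4,6,7,8,9,10,11,12,13,14,15}

Answer: 9 steps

a: 4,4,4,4,4,-1,4,4,4,4,4,4,4,4,4,4
c: -6,-6,-6,-6,-6,1,-6,-6,-6,-6,-6,-6,-6,-6,-6,-6
d: -12,-11,-10,-9,-8,-7,-6,-5,-4,-3,-2,-1,0,1,2,3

steps = 9; useful = 126; efficiency = 126/144 = 7/8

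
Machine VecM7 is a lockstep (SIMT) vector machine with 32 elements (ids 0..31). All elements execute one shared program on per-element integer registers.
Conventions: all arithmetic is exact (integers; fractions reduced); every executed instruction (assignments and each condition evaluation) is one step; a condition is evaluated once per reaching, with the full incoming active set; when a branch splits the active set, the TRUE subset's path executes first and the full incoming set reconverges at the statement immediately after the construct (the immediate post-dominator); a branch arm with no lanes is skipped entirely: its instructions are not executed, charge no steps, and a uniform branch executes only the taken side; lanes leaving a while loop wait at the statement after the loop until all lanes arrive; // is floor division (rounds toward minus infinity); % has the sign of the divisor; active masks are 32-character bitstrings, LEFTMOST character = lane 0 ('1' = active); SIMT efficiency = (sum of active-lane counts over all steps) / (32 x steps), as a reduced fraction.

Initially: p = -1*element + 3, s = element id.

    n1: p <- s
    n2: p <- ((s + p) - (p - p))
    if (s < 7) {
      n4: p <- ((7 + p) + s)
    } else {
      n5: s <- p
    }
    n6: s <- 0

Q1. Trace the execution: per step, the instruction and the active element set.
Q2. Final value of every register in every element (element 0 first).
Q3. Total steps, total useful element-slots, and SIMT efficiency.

step 0: p <- s                       11111111111111111111111111111111
step 1: p <- ((s + p) - (p - p))     11111111111111111111111111111111
step 2: eval (s < 7)                 11111111111111111111111111111111
step 3: p <- ((7 + p) + s)           11111110000000000000000000000000
step 4: s <- p                       00000001111111111111111111111111
step 5: s <- 0                       11111111111111111111111111111111

Answer: 6 steps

p: 7,10,13,16,19,22,25,14,16,18,20,22,24,26,28,30,32,34,36,38,40,42,44,46,48,50,52,54,56,58,60,62
s: 0,0,0,0,0,0,0,0,0,0,0,0,0,0,0,0,0,0,0,0,0,0,0,0,0,0,0,0,0,0,0,0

steps = 6; useful = 160; efficiency = 160/192 = 5/6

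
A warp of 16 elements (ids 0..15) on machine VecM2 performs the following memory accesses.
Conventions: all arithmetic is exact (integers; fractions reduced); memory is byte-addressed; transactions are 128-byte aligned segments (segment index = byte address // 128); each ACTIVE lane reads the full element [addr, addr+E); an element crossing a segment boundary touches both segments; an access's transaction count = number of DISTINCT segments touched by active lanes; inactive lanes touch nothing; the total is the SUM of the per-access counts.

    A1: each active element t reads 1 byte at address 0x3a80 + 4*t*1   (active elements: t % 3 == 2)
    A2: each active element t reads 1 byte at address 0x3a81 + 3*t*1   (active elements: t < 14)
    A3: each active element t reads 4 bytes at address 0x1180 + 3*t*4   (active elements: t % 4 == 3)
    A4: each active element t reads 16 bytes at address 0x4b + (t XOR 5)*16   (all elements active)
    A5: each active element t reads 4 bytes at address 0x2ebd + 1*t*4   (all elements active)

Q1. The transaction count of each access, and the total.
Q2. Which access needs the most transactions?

A1: 1 transaction
A2: 1 transaction
A3: 2 transactions
A4: 3 transactions
A5: 1 transaction

Answer: 1,1,2,3,1; total 8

Answer: A4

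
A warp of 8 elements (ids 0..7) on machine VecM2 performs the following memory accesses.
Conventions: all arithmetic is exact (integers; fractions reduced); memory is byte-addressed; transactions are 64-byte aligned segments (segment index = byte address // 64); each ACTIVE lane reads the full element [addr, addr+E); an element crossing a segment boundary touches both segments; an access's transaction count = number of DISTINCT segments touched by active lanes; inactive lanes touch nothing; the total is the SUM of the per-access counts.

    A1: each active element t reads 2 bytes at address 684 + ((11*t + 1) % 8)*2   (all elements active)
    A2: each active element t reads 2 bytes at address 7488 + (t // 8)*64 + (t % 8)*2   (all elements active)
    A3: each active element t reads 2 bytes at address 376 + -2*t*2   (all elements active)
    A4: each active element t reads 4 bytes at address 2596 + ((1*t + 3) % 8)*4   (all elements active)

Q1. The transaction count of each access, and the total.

A1: 1 transaction
A2: 1 transaction
A3: 1 transaction
A4: 2 transactions

Answer: 1,1,1,2; total 5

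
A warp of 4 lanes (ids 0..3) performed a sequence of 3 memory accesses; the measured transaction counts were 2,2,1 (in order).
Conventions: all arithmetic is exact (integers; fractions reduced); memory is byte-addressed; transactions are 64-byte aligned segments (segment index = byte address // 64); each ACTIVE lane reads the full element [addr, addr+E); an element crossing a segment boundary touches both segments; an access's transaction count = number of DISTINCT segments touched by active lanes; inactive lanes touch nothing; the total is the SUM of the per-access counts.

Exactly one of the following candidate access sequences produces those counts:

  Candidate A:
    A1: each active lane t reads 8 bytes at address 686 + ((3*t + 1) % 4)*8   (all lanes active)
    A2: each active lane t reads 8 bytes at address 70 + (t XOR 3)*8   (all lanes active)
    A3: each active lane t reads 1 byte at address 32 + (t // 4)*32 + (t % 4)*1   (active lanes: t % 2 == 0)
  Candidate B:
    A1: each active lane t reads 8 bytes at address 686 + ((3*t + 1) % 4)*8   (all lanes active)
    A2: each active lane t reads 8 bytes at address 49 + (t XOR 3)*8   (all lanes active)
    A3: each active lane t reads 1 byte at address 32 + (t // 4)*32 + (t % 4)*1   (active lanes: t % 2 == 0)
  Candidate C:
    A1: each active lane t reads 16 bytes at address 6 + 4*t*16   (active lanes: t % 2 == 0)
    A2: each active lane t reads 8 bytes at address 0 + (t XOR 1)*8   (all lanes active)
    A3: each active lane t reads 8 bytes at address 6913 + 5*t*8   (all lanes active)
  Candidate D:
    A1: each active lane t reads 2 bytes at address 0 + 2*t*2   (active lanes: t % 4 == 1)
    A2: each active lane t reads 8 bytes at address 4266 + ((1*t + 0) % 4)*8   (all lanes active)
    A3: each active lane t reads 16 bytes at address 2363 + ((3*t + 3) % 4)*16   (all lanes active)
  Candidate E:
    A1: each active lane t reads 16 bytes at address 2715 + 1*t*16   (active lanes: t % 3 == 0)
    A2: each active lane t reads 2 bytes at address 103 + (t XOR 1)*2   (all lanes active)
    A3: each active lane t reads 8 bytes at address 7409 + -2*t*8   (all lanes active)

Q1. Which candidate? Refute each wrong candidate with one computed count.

A: A2 gives 1 transaction, not 2
C: A2 gives 1 transaction, not 2
D: A1 gives 1 transaction, not 2
E: A2 gives 1 transaction, not 2
B: all counts match (2,2,1)

Answer: B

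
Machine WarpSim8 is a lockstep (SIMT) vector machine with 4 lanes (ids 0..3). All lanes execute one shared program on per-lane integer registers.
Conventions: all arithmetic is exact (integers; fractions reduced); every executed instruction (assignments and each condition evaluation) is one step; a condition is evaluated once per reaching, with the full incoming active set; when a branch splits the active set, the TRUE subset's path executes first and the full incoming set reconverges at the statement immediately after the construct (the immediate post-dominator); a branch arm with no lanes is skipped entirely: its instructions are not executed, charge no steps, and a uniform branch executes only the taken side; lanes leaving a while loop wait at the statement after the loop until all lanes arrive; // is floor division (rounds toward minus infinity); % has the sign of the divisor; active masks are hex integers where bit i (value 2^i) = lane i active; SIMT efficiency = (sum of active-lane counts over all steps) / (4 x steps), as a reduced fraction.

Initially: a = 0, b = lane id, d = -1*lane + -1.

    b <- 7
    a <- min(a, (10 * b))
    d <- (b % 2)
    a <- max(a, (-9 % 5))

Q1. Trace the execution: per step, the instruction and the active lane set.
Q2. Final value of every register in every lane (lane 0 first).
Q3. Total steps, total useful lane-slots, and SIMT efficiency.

step 0: b <- 7                       0xf
step 1: a <- min(a, (10 * b))        0xf
step 2: d <- (b % 2)                 0xf
step 3: a <- max(a, (-9 % 5))        0xf

Answer: 4 steps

a: 1,1,1,1
b: 7,7,7,7
d: 1,1,1,1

steps = 4; useful = 16; efficiency = 16/16 = 1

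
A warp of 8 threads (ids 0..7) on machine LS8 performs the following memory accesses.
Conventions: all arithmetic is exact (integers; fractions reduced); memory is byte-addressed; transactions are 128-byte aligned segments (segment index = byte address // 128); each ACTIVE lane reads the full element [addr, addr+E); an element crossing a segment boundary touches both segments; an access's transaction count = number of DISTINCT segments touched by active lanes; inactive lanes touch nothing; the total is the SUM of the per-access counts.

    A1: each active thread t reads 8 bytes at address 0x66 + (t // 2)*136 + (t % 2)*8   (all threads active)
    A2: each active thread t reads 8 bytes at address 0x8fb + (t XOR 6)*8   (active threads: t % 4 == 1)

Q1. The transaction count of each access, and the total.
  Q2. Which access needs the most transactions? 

A1: 5 transactions
A2: 1 transaction

Answer: 5,1; total 6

Answer: A1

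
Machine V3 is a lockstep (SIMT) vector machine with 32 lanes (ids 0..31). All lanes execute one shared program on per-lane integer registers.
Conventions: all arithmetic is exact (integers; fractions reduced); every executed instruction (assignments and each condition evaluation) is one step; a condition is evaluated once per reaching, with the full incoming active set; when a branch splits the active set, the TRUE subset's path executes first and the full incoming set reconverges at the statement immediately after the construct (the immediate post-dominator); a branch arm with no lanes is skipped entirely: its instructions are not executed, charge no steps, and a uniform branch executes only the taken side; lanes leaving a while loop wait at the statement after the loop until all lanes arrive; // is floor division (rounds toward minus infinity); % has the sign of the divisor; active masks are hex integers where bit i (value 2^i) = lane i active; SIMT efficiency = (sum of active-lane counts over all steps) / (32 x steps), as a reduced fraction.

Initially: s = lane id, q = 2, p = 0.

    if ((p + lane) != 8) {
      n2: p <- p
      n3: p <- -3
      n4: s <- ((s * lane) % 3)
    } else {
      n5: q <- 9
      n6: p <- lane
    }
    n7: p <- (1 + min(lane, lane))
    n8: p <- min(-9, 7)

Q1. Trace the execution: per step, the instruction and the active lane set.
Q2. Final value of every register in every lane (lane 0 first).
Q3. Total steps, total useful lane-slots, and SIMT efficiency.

step 0: eval ((p + lane) != 8)       0xffffffff
step 1: p <- p                       0xfffffeff
step 2: p <- -3                      0xfffffeff
step 3: s <- ((s * lane) % 3)        0xfffffeff
step 4: q <- 9                       0x00000100
step 5: p <- lane                    0x00000100
step 6: p <- (1 + min(lane, lane))   0xffffffff
step 7: p <- min(-9, 7)              0xffffffff

Answer: 8 steps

s: 0,1,1,0,1,1,0,1,8,0,1,1,0,1,1,0,1,1,0,1,1,0,1,1,0,1,1,0,1,1,0,1
q: 2,2,2,2,2,2,2,2,9,2,2,2,2,2,2,2,2,2,2,2,2,2,2,2,2,2,2,2,2,2,2,2
p: -9,-9,-9,-9,-9,-9,-9,-9,-9,-9,-9,-9,-9,-9,-9,-9,-9,-9,-9,-9,-9,-9,-9,-9,-9,-9,-9,-9,-9,-9,-9,-9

steps = 8; useful = 191; efficiency = 191/256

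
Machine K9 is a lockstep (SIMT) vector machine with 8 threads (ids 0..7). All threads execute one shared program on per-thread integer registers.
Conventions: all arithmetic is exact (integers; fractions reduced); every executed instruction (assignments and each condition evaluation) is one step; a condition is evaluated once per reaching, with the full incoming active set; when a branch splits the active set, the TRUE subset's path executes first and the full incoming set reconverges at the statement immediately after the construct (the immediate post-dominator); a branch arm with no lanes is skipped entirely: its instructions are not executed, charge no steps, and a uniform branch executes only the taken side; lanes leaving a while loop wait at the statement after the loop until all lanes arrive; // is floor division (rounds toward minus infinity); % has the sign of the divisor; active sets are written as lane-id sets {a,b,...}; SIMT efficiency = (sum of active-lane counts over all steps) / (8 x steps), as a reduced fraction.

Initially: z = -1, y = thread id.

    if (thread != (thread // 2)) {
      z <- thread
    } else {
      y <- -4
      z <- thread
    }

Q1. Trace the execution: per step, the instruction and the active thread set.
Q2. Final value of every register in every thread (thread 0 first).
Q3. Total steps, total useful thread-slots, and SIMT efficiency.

step 0: eval (thread != (thread // 2)) {0,1,2,3,4,5,6,7}
step 1: z <- thread                  {1,2,3,4,5,6,7}
step 2: y <- -4                      {0}
step 3: z <- thread                  {0}

Answer: 4 steps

z: 0,1,2,3,4,5,6,7
y: -4,1,2,3,4,5,6,7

steps = 4; useful = 17; efficiency = 17/32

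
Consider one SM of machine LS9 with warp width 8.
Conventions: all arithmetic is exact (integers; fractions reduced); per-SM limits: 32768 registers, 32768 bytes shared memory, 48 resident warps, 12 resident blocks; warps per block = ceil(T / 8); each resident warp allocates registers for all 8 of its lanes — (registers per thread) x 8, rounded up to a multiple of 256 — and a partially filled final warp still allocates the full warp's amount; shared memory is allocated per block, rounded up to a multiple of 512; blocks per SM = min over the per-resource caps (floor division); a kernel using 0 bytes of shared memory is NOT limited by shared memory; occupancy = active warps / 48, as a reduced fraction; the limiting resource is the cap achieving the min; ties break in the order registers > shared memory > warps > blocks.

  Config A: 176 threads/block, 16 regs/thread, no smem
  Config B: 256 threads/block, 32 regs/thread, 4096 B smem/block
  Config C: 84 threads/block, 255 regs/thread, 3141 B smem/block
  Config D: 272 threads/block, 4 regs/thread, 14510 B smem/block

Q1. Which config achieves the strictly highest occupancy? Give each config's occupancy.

occupancies: A 11/12, B 2/3, C 11/48, D 17/24

Answer: A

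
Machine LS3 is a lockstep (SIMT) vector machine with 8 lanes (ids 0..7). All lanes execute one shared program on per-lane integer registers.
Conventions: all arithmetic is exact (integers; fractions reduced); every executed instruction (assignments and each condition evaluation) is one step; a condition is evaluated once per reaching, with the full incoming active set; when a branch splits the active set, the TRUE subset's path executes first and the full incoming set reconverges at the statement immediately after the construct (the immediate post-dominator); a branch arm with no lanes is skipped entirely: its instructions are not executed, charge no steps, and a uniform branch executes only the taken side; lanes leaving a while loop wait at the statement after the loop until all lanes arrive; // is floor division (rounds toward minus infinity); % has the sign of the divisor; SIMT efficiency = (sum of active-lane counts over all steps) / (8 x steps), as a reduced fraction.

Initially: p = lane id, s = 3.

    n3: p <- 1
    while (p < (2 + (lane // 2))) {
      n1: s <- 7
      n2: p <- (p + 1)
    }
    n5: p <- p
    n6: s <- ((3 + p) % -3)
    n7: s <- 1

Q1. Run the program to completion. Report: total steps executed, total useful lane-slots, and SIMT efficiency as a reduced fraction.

Answer: 17 steps, 100 useful, 25/34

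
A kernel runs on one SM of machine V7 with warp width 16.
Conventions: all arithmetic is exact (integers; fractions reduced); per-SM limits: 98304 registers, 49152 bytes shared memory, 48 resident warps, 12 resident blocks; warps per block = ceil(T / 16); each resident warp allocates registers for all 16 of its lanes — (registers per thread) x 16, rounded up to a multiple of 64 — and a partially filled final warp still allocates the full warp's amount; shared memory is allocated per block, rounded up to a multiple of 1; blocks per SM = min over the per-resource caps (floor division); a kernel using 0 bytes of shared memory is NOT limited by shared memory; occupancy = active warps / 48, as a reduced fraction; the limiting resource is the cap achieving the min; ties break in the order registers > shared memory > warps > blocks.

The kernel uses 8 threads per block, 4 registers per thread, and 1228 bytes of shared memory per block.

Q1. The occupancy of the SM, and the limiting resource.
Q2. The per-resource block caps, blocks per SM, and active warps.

Answer: occupancy 1/4, limited by blocks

registers: 1536 blocks
shared memory: 40 blocks
warps: 48 blocks
blocks: 12 blocks

Answer: 12 blocks, 12 active warps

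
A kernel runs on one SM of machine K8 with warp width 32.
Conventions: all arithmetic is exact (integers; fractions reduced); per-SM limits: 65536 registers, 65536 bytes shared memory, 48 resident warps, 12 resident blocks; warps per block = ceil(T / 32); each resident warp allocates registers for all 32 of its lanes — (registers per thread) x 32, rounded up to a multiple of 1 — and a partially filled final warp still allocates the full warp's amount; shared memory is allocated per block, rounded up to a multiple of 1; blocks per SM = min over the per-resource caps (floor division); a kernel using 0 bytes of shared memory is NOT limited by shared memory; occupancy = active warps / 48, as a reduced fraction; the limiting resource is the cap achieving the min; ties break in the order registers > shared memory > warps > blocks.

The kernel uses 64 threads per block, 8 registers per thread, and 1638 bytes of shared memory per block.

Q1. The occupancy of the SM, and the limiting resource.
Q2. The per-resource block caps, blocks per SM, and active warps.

Answer: occupancy 1/2, limited by blocks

registers: 128 blocks
shared memory: 40 blocks
warps: 24 blocks
blocks: 12 blocks

Answer: 12 blocks, 24 active warps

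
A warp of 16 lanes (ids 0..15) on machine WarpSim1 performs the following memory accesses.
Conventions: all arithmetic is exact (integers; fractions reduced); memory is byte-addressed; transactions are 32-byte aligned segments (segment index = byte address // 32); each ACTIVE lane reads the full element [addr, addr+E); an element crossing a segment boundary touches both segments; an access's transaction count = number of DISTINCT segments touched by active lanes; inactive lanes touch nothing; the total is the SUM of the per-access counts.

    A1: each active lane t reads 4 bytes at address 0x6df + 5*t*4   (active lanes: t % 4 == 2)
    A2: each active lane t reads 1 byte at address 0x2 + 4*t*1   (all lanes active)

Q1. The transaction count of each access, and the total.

A1: 4 transactions
A2: 2 transactions

Answer: 4,2; total 6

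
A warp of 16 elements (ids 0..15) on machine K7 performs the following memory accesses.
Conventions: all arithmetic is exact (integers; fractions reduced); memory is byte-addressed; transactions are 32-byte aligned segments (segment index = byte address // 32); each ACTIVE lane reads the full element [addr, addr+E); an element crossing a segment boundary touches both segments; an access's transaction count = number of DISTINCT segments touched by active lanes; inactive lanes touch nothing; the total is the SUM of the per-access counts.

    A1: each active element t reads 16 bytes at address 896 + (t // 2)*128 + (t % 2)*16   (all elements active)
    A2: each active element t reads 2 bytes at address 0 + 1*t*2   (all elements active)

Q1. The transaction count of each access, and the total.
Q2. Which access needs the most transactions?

A1: 8 transactions
A2: 1 transaction

Answer: 8,1; total 9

Answer: A1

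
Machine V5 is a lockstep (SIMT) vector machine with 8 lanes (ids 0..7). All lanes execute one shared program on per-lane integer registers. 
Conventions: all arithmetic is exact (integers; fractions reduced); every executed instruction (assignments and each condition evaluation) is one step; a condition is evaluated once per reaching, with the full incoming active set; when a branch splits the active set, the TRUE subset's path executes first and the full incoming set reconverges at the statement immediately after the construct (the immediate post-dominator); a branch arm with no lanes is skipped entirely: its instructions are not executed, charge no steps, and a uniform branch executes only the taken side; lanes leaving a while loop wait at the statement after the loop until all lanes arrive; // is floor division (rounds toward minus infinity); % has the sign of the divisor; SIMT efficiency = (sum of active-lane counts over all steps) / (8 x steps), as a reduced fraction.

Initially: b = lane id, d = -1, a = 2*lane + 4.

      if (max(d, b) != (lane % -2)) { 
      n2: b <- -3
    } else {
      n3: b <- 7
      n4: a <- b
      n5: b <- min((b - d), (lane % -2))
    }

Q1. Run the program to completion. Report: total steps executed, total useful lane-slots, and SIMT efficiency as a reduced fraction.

Answer: 5 steps, 18 useful, 9/20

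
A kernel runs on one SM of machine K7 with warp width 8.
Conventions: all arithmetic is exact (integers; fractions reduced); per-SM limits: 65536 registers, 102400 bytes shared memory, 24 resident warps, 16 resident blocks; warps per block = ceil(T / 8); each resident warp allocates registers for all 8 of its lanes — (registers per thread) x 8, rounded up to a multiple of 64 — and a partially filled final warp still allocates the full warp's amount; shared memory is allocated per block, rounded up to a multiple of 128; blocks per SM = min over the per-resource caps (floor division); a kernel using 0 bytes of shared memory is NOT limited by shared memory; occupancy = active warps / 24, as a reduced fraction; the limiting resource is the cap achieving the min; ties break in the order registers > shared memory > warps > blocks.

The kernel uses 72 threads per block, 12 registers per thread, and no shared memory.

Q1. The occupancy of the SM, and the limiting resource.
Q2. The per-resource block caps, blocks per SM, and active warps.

Answer: occupancy 3/4, limited by warps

registers: 56 blocks
shared memory: no limit (kernel uses none)
warps: 2 blocks
blocks: 16 blocks

Answer: 2 blocks, 18 active warps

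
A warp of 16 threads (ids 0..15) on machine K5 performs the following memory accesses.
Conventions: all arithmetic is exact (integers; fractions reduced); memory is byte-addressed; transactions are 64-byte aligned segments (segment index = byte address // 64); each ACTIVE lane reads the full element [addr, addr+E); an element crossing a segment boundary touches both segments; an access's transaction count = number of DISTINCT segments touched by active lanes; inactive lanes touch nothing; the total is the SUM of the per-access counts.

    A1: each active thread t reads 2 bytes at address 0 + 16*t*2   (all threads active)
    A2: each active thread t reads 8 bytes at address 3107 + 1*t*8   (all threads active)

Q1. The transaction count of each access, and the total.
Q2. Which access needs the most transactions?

A1: 8 transactions
A2: 3 transactions

Answer: 8,3; total 11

Answer: A1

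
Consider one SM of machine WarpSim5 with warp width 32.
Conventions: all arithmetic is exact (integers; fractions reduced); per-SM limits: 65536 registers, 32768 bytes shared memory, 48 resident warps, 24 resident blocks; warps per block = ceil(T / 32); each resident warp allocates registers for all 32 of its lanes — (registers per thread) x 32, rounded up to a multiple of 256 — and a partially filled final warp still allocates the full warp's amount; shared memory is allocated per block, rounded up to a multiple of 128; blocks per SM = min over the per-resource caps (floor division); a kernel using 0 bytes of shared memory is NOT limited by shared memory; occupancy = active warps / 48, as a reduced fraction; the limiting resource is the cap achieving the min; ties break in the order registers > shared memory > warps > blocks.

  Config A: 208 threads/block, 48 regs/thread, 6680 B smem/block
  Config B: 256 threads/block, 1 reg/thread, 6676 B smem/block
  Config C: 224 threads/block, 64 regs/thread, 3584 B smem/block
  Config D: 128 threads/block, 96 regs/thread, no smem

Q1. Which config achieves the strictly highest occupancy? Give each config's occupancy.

occupancies: A 7/12, B 2/3, C 7/12, D 5/12

Answer: B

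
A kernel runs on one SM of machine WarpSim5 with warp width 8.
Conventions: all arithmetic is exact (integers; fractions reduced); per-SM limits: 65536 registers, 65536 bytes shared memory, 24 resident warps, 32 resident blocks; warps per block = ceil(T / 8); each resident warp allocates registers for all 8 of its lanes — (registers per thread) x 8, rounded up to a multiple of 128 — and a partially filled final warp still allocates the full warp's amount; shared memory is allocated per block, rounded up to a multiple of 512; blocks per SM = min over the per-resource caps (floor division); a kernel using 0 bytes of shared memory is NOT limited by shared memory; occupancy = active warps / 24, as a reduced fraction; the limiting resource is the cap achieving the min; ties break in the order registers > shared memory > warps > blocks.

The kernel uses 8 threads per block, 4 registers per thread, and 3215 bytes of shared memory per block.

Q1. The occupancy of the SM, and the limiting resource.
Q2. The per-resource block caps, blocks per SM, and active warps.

Answer: occupancy 3/4, limited by shared memory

registers: 512 blocks
shared memory: 18 blocks
warps: 24 blocks
blocks: 32 blocks

Answer: 18 blocks, 18 active warps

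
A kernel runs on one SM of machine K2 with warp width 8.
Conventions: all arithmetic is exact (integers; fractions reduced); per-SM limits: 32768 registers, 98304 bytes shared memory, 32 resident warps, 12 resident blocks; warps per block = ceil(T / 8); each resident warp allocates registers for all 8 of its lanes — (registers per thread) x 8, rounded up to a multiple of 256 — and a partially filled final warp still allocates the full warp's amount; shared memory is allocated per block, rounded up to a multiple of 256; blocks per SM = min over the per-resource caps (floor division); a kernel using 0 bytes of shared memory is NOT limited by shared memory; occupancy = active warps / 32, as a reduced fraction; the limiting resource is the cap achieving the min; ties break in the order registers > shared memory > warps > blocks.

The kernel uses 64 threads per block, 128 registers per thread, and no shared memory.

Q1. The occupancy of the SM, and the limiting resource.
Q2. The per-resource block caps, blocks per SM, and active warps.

Answer: occupancy 1, limited by registers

registers: 4 blocks
shared memory: no limit (kernel uses none)
warps: 4 blocks
blocks: 12 blocks

Answer: 4 blocks, 32 active warps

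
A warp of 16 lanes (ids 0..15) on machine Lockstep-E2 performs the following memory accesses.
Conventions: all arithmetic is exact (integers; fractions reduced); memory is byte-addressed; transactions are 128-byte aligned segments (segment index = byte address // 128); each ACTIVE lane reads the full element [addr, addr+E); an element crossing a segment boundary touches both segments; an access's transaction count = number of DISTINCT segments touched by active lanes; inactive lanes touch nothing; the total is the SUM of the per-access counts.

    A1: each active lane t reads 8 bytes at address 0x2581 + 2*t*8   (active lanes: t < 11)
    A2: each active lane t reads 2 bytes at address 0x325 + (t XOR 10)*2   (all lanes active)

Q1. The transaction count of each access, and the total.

A1: 2 transactions
A2: 1 transaction

Answer: 2,1; total 3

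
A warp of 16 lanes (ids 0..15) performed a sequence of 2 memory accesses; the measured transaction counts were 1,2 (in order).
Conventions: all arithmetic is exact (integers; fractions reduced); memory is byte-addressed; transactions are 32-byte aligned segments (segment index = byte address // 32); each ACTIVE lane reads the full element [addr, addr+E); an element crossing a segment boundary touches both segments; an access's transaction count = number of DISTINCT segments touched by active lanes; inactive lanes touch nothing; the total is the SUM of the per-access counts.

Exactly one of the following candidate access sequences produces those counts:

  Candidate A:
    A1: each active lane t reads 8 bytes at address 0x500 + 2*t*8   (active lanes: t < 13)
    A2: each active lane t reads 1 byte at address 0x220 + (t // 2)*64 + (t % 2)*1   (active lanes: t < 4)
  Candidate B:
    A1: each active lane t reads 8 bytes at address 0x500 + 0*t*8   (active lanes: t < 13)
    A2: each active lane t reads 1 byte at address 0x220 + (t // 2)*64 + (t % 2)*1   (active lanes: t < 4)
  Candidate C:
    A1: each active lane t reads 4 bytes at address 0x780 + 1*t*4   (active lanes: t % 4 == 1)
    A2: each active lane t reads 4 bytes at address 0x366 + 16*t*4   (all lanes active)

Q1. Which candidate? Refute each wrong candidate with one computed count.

A: A1 gives 7 transactions, not 1
C: A1 gives 2 transactions, not 1
B: all counts match (1,2)

Answer: B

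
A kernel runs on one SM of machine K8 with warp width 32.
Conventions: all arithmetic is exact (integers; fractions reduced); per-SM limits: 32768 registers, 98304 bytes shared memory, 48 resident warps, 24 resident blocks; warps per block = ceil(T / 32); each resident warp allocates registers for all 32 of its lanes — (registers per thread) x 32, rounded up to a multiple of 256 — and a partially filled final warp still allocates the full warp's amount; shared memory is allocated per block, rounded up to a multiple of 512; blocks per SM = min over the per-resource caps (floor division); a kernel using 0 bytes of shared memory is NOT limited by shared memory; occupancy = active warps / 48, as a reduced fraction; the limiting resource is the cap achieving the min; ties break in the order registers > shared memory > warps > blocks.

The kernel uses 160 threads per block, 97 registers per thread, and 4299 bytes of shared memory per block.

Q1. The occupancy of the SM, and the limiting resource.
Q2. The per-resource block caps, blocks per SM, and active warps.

Answer: occupancy 5/48, limited by registers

registers: 1 block
shared memory: 21 blocks
warps: 9 blocks
blocks: 24 blocks

Answer: 1 block, 5 active warps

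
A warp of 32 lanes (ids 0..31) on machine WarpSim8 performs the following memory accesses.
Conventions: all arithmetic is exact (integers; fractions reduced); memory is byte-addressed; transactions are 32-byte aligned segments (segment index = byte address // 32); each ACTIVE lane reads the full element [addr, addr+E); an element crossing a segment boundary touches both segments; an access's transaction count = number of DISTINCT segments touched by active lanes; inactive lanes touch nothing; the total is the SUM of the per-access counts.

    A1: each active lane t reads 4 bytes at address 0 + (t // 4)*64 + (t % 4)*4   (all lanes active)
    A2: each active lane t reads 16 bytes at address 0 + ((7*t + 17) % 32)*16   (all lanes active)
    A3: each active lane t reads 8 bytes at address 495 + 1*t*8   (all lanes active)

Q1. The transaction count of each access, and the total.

A1: 8 transactions
A2: 16 transactions
A3: 9 transactions

Answer: 8,16,9; total 33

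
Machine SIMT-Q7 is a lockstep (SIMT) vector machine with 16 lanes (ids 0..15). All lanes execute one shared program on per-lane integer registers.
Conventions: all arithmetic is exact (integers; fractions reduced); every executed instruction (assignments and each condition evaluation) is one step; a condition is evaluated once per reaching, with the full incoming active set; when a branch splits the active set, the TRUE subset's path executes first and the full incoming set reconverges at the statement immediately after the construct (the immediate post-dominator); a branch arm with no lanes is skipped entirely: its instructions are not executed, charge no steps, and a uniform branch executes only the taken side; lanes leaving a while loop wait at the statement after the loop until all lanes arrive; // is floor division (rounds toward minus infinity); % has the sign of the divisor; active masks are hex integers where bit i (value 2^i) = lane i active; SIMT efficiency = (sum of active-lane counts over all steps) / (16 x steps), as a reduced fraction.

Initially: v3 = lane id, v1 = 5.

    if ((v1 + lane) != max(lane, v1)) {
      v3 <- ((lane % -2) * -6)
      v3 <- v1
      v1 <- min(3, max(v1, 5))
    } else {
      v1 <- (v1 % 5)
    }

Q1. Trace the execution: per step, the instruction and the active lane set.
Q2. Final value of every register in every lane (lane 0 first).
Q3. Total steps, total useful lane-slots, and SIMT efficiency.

step 0: eval ((v1 + lane) != max(lane, v1)) 0xffff
step 1: v3 <- ((lane % -2) * -6)     0xfffe
step 2: v3 <- v1                     0xfffe
step 3: v1 <- min(3, max(v1, 5))     0xfffe
step 4: v1 <- (v1 % 5)               0x0001

Answer: 5 steps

v3: 0,5,5,5,5,5,5,5,5,5,5,5,5,5,5,5
v1: 0,3,3,3,3,3,3,3,3,3,3,3,3,3,3,3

steps = 5; useful = 62; efficiency = 62/80 = 31/40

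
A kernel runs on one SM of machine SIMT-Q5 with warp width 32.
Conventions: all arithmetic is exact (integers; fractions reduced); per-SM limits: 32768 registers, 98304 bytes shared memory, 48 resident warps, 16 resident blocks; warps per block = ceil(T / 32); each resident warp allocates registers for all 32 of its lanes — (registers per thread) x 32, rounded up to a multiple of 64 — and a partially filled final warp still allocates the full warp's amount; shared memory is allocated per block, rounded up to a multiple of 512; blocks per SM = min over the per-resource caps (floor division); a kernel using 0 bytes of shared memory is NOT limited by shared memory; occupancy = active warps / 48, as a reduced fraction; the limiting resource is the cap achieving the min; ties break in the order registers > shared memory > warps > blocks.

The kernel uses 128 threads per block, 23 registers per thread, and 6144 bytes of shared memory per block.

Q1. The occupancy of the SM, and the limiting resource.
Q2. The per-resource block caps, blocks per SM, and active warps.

Answer: occupancy 5/6, limited by registers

registers: 10 blocks
shared memory: 16 blocks
warps: 12 blocks
blocks: 16 blocks

Answer: 10 blocks, 40 active warps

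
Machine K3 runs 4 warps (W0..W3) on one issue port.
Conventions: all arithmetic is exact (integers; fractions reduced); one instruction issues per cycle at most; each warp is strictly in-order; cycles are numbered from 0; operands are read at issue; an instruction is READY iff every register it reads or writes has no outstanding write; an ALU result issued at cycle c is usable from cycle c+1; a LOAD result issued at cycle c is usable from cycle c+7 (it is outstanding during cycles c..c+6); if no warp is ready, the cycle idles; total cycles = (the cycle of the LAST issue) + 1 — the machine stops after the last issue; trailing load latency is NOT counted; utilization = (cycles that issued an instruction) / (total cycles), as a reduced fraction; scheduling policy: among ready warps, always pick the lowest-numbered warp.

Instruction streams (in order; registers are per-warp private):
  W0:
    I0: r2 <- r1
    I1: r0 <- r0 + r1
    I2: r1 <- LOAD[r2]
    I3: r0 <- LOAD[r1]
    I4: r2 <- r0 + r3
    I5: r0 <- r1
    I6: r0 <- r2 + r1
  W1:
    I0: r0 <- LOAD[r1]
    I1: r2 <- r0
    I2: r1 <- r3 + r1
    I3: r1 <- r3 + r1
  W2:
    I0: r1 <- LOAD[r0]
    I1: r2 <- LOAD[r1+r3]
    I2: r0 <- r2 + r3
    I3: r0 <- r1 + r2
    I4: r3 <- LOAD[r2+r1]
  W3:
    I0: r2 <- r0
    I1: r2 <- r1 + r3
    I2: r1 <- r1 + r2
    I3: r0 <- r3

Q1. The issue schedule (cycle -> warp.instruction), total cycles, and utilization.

cycle 0: W0.I0
cycle 1: W0.I1
cycle 2: W0.I2
cycle 3: W1.I0
cycle 4: W2.I0
cycle 5: W3.I0
cycle 6: W3.I1
cycle 7: W3.I2
cycle 8: W3.I3
cycle 9: W0.I3
cycle 10: W1.I1
cycle 11: W1.I2
cycle 12: W1.I3
cycle 13: W2.I1
cycle 14: idle
cycle 15: idle
cycle 16: W0.I4
cycle 17: W0.I5
cycle 18: W0.I6
cycle 19: idle
cycle 20: W2.I2
cycle 21: W2.I3
cycle 22: W2.I4

Answer: 23 cycles, utilization 20/23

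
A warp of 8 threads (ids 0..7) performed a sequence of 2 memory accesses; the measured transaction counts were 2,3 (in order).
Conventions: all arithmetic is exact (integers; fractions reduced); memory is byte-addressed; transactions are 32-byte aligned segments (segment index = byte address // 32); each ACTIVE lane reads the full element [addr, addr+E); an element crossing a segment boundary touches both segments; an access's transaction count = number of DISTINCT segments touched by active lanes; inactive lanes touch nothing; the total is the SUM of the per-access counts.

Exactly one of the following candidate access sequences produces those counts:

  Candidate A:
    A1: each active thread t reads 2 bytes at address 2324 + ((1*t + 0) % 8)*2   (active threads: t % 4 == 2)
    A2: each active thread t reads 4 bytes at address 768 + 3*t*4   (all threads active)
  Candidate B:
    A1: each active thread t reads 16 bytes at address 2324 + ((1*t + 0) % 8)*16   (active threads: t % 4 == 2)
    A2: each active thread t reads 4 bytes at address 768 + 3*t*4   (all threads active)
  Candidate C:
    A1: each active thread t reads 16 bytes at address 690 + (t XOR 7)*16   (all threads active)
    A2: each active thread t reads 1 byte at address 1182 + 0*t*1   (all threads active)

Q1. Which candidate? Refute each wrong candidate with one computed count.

B: A1 gives 4 transactions, not 2
C: A1 gives 5 transactions, not 2
A: all counts match (2,3)

Answer: A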